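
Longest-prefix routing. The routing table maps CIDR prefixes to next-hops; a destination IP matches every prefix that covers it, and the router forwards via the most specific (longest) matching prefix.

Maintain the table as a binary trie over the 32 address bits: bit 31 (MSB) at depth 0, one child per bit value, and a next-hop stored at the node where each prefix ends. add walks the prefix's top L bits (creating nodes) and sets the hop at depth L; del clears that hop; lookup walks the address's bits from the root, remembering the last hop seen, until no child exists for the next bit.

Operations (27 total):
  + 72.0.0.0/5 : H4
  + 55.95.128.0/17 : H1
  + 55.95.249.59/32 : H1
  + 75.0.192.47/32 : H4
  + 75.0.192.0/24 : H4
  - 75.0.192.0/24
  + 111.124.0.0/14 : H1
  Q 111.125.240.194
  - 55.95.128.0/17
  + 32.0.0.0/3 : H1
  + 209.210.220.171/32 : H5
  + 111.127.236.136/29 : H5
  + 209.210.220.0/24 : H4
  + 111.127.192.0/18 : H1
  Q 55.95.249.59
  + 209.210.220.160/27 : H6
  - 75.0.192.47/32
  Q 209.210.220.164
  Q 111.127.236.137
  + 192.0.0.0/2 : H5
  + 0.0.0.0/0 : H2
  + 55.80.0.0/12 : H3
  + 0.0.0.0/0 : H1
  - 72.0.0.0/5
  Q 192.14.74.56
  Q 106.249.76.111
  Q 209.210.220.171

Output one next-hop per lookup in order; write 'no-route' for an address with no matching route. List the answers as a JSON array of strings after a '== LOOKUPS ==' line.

Trace:
  + 72.0.0.0/5 (H4) depth=5
  + 55.95.128.0/17 (H1) depth=17
  + 55.95.249.59/32 (H1) depth=32
  + 75.0.192.47/32 (H4) depth=32
  + 75.0.192.0/24 (H4) depth=24
  - 75.0.192.0/24 clear@24
  + 111.124.0.0/14 (H1) depth=14
  lookup 111.125.240.194: bits 01101111011111 walk d0:-→d1:-→d2:-→d3:-→d4:-→d5:-→d6:-→d7:-→d8:-→d9:-→d10:-→d11:-→d12:-→d13:-→d14:H1 -> H1
  - 55.95.128.0/17 clear@17
  + 32.0.0.0/3 (H1) depth=3
  + 209.210.220.171/32 (H5) depth=32
  + 111.127.236.136/29 (H5) depth=29
  + 209.210.220.0/24 (H4) depth=24
  + 111.127.192.0/18 (H1) depth=18
  lookup 55.95.249.59: bits 00110111010111111111100100111011 walk d0:-→d1:-→d2:-→d3:H1→d4:-→d5:-→d6:-→d7:-→d8:-→d9:-→d10:-→d11:-→d12:-→d13:-→d14:-→d15:-→d16:-→d17:-→d18:-→d19:-→d20:-→d21:-→d22:-→d23:-→d24:-→d25:-→d26:-→d27:-→d28:-→d29:-→d30:-→d31:-→d32:H1 -> H1
  + 209.210.220.160/27 (H6) depth=27
  - 75.0.192.47/32 clear@32
  lookup 209.210.220.164: bits 1101000111010010110111001010 walk d0:-→d1:-→d2:-→d3:-→d4:-→d5:-→d6:-→d7:-→d8:-→d9:-→d10:-→d11:-→d12:-→d13:-→d14:-→d15:-→d16:-→d17:-→d18:-→d19:-→d20:-→d21:-→d22:-→d23:-→d24:H4→d25:-→d26:-→d27:H6→d28:- -> H6
  lookup 111.127.236.137: bits 01101111011111111110110010001 walk d0:-→d1:-→d2:-→d3:-→d4:-→d5:-→d6:-→d7:-→d8:-→d9:-→d10:-→d11:-→d12:-→d13:-→d14:H1→d15:-→d16:-→d17:-→d18:H1→d19:-→d20:-→d21:-→d22:-→d23:-→d24:-→d25:-→d26:-→d27:-→d28:-→d29:H5 -> H5
  + 192.0.0.0/2 (H5) depth=2
  + 0.0.0.0/0 (H2) depth=0
  + 55.80.0.0/12 (H3) depth=12
  + 0.0.0.0/0 (H1) depth=0
  - 72.0.0.0/5 clear@5
  lookup 192.14.74.56: bits 110 walk d0:H1→d1:-→d2:H5→d3:- -> H5
  lookup 106.249.76.111: bits 01101 walk d0:H1→d1:-→d2:-→d3:-→d4:-→d5:- -> H1
  lookup 209.210.220.171: bits 11010001110100101101110010101011 walk d0:H1→d1:-→d2:H5→d3:-→d4:-→d5:-→d6:-→d7:-→d8:-→d9:-→d10:-→d11:-→d12:-→d13:-→d14:-→d15:-→d16:-→d17:-→d18:-→d19:-→d20:-→d21:-→d22:-→d23:-→d24:H4→d25:-→d26:-→d27:H6→d28:-→d29:-→d30:-→d31:-→d32:H5 -> H5

== LOOKUPS ==
["H1","H1","H6","H5","H5","H1","H5"]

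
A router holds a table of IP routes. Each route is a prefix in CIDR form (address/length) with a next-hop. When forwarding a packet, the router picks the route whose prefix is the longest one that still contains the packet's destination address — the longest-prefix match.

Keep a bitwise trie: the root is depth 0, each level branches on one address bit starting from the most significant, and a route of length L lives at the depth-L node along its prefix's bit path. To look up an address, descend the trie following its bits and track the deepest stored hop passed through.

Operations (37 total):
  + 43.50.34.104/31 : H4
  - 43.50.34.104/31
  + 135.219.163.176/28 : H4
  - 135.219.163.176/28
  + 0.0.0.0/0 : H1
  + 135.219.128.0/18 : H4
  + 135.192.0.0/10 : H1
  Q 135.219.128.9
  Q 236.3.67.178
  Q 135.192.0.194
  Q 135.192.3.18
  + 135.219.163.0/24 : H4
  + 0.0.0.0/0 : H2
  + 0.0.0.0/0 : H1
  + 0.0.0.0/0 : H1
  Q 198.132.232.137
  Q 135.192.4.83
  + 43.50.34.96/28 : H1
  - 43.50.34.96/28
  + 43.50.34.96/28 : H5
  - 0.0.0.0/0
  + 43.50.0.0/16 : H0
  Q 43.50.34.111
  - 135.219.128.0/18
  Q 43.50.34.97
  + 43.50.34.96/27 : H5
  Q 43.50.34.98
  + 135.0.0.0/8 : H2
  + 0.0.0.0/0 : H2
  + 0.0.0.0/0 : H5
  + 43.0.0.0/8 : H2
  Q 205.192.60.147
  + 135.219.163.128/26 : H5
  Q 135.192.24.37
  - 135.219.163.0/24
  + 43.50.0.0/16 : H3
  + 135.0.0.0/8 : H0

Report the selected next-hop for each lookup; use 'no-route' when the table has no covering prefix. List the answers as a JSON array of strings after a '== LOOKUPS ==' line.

Process each operation:
  add 43.50.34.104/31 -> H4 at depth 31
  - 43.50.34.104/31 clear@31
  add 135.219.163.176/28 -> H4 at depth 28
  - 135.219.163.176/28 clear@28
  add 0.0.0.0/0 -> H1 at depth 0
  add 135.219.128.0/18 -> H4 at depth 18
  add 135.192.0.0/10 -> H1 at depth 10
  ? 135.219.128.9  path d0:H1→d1:-→d2:-→d3:-→d4:-→d5:-→d6:-→d7:-→d8:-→d9:-→d10:H1→d11:-→d12:-→d13:-→d14:-→d15:-→d16:-→d17:-→d18:H4  best=H4
  ? 236.3.67.178  path d0:H1→d1:-  best=H1
  ? 135.192.0.194  path d0:H1→d1:-→d2:-→d3:-→d4:-→d5:-→d6:-→d7:-→d8:-→d9:-→d10:H1→d11:-  best=H1
  ? 135.192.3.18  path d0:H1→d1:-→d2:-→d3:-→d4:-→d5:-→d6:-→d7:-→d8:-→d9:-→d10:H1→d11:-  best=H1
  add 135.219.163.0/24 -> H4 at depth 24
  add 0.0.0.0/0 -> H2 at depth 0
  add 0.0.0.0/0 -> H1 at depth 0
  add 0.0.0.0/0 -> H1 at depth 0
  ? 198.132.232.137  path d0:H1→d1:-  best=H1
  ? 135.192.4.83  path d0:H1→d1:-→d2:-→d3:-→d4:-→d5:-→d6:-→d7:-→d8:-→d9:-→d10:H1→d11:-  best=H1
  add 43.50.34.96/28 -> H1 at depth 28
  - 43.50.34.96/28 clear@28
  add 43.50.34.96/28 -> H5 at depth 28
  - 0.0.0.0/0 clear@0
  add 43.50.0.0/16 -> H0 at depth 16
  ? 43.50.34.111  path d0:-→d1:-→d2:-→d3:-→d4:-→d5:-→d6:-→d7:-→d8:-→d9:-→d10:-→d11:-→d12:-→d13:-→d14:-→d15:-→d16:H0→d17:-→d18:-→d19:-→d20:-→d21:-→d22:-→d23:-→d24:-→d25:-→d26:-→d27:-→d28:H5→d29:-  best=H5
  - 135.219.128.0/18 clear@18
  ? 43.50.34.97  path d0:-→d1:-→d2:-→d3:-→d4:-→d5:-→d6:-→d7:-→d8:-→d9:-→d10:-→d11:-→d12:-→d13:-→d14:-→d15:-→d16:H0→d17:-→d18:-→d19:-→d20:-→d21:-→d22:-→d23:-→d24:-→d25:-→d26:-→d27:-→d28:H5  best=H5
  add 43.50.34.96/27 -> H5 at depth 27
  ? 43.50.34.98  path d0:-→d1:-→d2:-→d3:-→d4:-→d5:-→d6:-→d7:-→d8:-→d9:-→d10:-→d11:-→d12:-→d13:-→d14:-→d15:-→d16:H0→d17:-→d18:-→d19:-→d20:-→d21:-→d22:-→d23:-→d24:-→d25:-→d26:-→d27:H5→d28:H5  best=H5
  add 135.0.0.0/8 -> H2 at depth 8
  add 0.0.0.0/0 -> H2 at depth 0
  add 0.0.0.0/0 -> H5 at depth 0
  add 43.0.0.0/8 -> H2 at depth 8
  ? 205.192.60.147  path d0:H5→d1:-  best=H5
  add 135.219.163.128/26 -> H5 at depth 26
  ? 135.192.24.37  path d0:H5→d1:-→d2:-→d3:-→d4:-→d5:-→d6:-→d7:-→d8:H2→d9:-→d10:H1→d11:-  best=H1
  - 135.219.163.0/24 clear@24
  add 43.50.0.0/16 -> H3 at depth 16
  add 135.0.0.0/8 -> H0 at depth 8

== LOOKUPS ==
["H4","H1","H1","H1","H1","H1","H5","H5","H5","H5","H1"]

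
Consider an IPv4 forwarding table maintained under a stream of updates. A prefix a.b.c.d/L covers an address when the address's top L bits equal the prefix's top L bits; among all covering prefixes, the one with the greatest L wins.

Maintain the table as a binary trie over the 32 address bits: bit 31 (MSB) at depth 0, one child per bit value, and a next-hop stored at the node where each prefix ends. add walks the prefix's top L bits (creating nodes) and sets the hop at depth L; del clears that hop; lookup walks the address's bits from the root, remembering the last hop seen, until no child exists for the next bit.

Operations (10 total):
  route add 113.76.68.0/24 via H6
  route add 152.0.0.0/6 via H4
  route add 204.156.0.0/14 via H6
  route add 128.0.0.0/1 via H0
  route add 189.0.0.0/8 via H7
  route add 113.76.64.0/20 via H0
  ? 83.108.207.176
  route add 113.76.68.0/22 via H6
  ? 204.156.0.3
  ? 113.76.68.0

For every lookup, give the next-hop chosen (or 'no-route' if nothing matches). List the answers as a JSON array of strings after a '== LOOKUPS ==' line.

Process each operation:
  add 113.76.68.0/24 -> H6 at depth 24
  add 152.0.0.0/6 -> H4 at depth 6
  add 204.156.0.0/14 -> H6 at depth 14
  add 128.0.0.0/1 -> H0 at depth 1
  add 189.0.0.0/8 -> H7 at depth 8
  add 113.76.64.0/20 -> H0 at depth 20
  ? 83.108.207.176  path d0:-→d1:-→d2:-  best=no-route
  add 113.76.68.0/22 -> H6 at depth 22
  ? 204.156.0.3  path d0:-→d1:H0→d2:-→d3:-→d4:-→d5:-→d6:-→d7:-→d8:-→d9:-→d10:-→d11:-→d12:-→d13:-→d14:H6  best=H6
  ? 113.76.68.0  path d0:-→d1:-→d2:-→d3:-→d4:-→d5:-→d6:-→d7:-→d8:-→d9:-→d10:-→d11:-→d12:-→d13:-→d14:-→d15:-→d16:-→d17:-→d18:-→d19:-→d20:H0→d21:-→d22:H6→d23:-→d24:H6  best=H6

== LOOKUPS ==
["no-route","H6","H6"]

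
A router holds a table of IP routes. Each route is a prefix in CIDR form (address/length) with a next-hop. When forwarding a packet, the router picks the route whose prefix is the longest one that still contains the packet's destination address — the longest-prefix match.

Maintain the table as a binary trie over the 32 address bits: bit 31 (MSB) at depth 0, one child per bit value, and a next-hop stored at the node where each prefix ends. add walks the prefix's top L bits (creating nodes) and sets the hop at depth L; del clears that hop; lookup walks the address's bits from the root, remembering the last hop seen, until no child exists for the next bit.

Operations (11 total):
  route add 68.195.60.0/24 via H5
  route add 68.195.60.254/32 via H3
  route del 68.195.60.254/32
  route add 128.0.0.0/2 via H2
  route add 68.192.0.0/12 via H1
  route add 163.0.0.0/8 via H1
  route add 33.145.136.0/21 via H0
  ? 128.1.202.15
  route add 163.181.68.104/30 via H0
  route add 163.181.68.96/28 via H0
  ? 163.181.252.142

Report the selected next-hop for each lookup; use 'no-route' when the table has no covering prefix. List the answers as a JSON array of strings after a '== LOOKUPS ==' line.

Apply in order:
  + 68.195.60.0/24 (H5) depth=24
  + 68.195.60.254/32 (H3) depth=32
  - 68.195.60.254/32 clear@32
  + 128.0.0.0/2 (H2) depth=2
  + 68.192.0.0/12 (H1) depth=12
  + 163.0.0.0/8 (H1) depth=8
  + 33.145.136.0/21 (H0) depth=21
  ? 128.1.202.15  path d0:-→d1:-→d2:H2  best=H2
  + 163.181.68.104/30 (H0) depth=30
  + 163.181.68.96/28 (H0) depth=28
  ? 163.181.252.142  path d0:-→d1:-→d2:H2→d3:-→d4:-→d5:-→d6:-→d7:-→d8:H1→d9:-→d10:-→d11:-→d12:-→d13:-→d14:-→d15:-→d16:-  best=H1

== LOOKUPS ==
["H2","H1"]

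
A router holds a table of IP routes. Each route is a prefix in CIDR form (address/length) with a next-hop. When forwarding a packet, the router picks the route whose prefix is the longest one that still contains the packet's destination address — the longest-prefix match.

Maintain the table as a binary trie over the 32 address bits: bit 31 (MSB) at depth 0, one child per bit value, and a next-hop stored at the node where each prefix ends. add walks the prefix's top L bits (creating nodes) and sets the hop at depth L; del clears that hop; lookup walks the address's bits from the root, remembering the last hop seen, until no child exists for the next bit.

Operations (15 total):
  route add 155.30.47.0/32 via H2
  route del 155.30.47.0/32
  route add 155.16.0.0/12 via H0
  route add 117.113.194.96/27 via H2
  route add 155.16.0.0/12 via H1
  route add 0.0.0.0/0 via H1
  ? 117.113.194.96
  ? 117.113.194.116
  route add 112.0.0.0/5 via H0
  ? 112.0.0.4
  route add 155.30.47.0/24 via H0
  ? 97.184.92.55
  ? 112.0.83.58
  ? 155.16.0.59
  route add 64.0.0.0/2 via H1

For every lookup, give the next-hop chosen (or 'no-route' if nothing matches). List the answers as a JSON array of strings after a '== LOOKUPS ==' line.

Apply in order:
  add 155.30.47.0/32 -> H2 at depth 32
  del 155.30.47.0/32 (clear depth 32)
  add 155.16.0.0/12 -> H0 at depth 12
  add 117.113.194.96/27 -> H2 at depth 27
  add 155.16.0.0/12 -> H1 at depth 12
  add 0.0.0.0/0 -> H1 at depth 0
  ? 117.113.194.96  path d0:H1→d1:-→d2:-→d3:-→d4:-→d5:-→d6:-→d7:-→d8:-→d9:-→d10:-→d11:-→d12:-→d13:-→d14:-→d15:-→d16:-→d17:-→d18:-→d19:-→d20:-→d21:-→d22:-→d23:-→d24:-→d25:-→d26:-→d27:H2  best=H2
  ? 117.113.194.116  path d0:H1→d1:-→d2:-→d3:-→d4:-→d5:-→d6:-→d7:-→d8:-→d9:-→d10:-→d11:-→d12:-→d13:-→d14:-→d15:-→d16:-→d17:-→d18:-→d19:-→d20:-→d21:-→d22:-→d23:-→d24:-→d25:-→d26:-→d27:H2  best=H2
  add 112.0.0.0/5 -> H0 at depth 5
  ? 112.0.0.4  path d0:H1→d1:-→d2:-→d3:-→d4:-→d5:H0  best=H0
  add 155.30.47.0/24 -> H0 at depth 24
  ? 97.184.92.55  path d0:H1→d1:-→d2:-→d3:-  best=H1
  ? 112.0.83.58  path d0:H1→d1:-→d2:-→d3:-→d4:-→d5:H0  best=H0
  ? 155.16.0.59  path d0:H1→d1:-→d2:-→d3:-→d4:-→d5:-→d6:-→d7:-→d8:-→d9:-→d10:-→d11:-→d12:H1  best=H1
  add 64.0.0.0/2 -> H1 at depth 2

== LOOKUPS ==
["H2","H2","H0","H1","H0","H1"]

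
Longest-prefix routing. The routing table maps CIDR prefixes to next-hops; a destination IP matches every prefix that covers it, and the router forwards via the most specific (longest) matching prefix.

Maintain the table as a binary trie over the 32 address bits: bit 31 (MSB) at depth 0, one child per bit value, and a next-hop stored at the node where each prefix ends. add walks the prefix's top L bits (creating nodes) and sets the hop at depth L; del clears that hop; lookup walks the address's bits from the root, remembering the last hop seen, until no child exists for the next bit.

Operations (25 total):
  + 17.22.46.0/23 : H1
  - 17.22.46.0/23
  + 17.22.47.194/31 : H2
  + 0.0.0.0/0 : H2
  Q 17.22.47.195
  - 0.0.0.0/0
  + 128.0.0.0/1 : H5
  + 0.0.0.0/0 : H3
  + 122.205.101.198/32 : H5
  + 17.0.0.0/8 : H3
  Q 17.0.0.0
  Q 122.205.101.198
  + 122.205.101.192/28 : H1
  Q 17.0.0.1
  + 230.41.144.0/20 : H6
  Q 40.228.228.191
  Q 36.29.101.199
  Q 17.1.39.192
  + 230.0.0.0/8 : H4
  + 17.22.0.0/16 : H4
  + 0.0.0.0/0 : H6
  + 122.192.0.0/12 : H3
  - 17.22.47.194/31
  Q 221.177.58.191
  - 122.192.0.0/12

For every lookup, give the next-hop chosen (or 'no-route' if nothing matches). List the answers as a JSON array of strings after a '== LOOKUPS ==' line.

Apply in order:
  + 17.22.46.0/23 (H1) depth=23
  - 17.22.46.0/23 clear@23
  + 17.22.47.194/31 (H2) depth=31
  + 0.0.0.0/0 (H2) depth=0
  ? 17.22.47.195  path d0:H2→d1:-→d2:-→d3:-→d4:-→d5:-→d6:-→d7:-→d8:-→d9:-→d10:-→d11:-→d12:-→d13:-→d14:-→d15:-→d16:-→d17:-→d18:-→d19:-→d20:-→d21:-→d22:-→d23:-→d24:-→d25:-→d26:-→d27:-→d28:-→d29:-→d30:-→d31:H2  best=H2
  - 0.0.0.0/0 clear@0
  + 128.0.0.0/1 (H5) depth=1
  + 0.0.0.0/0 (H3) depth=0
  + 122.205.101.198/32 (H5) depth=32
  + 17.0.0.0/8 (H3) depth=8
  ? 17.0.0.0  path d0:H3→d1:-→d2:-→d3:-→d4:-→d5:-→d6:-→d7:-→d8:H3→d9:-→d10:-→d11:-  best=H3
  ? 122.205.101.198  path d0:H3→d1:-→d2:-→d3:-→d4:-→d5:-→d6:-→d7:-→d8:-→d9:-→d10:-→d11:-→d12:-→d13:-→d14:-→d15:-→d16:-→d17:-→d18:-→d19:-→d20:-→d21:-→d22:-→d23:-→d24:-→d25:-→d26:-→d27:-→d28:-→d29:-→d30:-→d31:-→d32:H5  best=H5
  + 122.205.101.192/28 (H1) depth=28
  ? 17.0.0.1  path d0:H3→d1:-→d2:-→d3:-→d4:-→d5:-→d6:-→d7:-→d8:H3→d9:-→d10:-→d11:-  best=H3
  + 230.41.144.0/20 (H6) depth=20
  ? 40.228.228.191  path d0:H3→d1:-→d2:-  best=H3
  ? 36.29.101.199  path d0:H3→d1:-→d2:-  best=H3
  ? 17.1.39.192  path d0:H3→d1:-→d2:-→d3:-→d4:-→d5:-→d6:-→d7:-→d8:H3→d9:-→d10:-→d11:-  best=H3
  + 230.0.0.0/8 (H4) depth=8
  + 17.22.0.0/16 (H4) depth=16
  + 0.0.0.0/0 (H6) depth=0
  + 122.192.0.0/12 (H3) depth=12
  - 17.22.47.194/31 clear@31
  ? 221.177.58.191  path d0:H6→d1:H5→d2:-  best=H5
  - 122.192.0.0/12 clear@12

== LOOKUPS ==
["H2","H3","H5","H3","H3","H3","H3","H5"]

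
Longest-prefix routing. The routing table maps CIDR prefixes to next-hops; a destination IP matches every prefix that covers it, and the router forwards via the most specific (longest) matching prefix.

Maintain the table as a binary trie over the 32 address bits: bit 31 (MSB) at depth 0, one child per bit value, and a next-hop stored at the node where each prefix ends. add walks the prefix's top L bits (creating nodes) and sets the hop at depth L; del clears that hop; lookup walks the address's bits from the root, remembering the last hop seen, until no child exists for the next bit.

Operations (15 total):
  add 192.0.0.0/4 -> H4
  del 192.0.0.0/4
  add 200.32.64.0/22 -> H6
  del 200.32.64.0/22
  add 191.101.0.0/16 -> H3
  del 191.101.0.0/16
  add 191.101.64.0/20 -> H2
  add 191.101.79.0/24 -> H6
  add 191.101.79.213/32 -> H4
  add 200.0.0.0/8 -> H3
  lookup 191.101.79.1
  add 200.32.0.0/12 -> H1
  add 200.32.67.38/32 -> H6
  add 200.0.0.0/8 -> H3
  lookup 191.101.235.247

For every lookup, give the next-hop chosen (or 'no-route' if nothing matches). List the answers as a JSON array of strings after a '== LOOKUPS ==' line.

Apply in order:
  + 192.0.0.0/4 (H4) depth=4
  - 192.0.0.0/4 clear@4
  + 200.32.64.0/22 (H6) depth=22
  - 200.32.64.0/22 clear@22
  + 191.101.0.0/16 (H3) depth=16
  - 191.101.0.0/16 clear@16
  + 191.101.64.0/20 (H2) depth=20
  + 191.101.79.0/24 (H6) depth=24
  + 191.101.79.213/32 (H4) depth=32
  + 200.0.0.0/8 (H3) depth=8
  Q 191.101.79.1: descend 101111110110010101001111 ; hops seen [H2,H6] ; pick H6
  + 200.32.0.0/12 (H1) depth=12
  + 200.32.67.38/32 (H6) depth=32
  + 200.0.0.0/8 (H3) depth=8
  Q 191.101.235.247: descend 1011111101100101 ; hops seen [∅] ; pick no-route

== LOOKUPS ==
["H6","no-route"]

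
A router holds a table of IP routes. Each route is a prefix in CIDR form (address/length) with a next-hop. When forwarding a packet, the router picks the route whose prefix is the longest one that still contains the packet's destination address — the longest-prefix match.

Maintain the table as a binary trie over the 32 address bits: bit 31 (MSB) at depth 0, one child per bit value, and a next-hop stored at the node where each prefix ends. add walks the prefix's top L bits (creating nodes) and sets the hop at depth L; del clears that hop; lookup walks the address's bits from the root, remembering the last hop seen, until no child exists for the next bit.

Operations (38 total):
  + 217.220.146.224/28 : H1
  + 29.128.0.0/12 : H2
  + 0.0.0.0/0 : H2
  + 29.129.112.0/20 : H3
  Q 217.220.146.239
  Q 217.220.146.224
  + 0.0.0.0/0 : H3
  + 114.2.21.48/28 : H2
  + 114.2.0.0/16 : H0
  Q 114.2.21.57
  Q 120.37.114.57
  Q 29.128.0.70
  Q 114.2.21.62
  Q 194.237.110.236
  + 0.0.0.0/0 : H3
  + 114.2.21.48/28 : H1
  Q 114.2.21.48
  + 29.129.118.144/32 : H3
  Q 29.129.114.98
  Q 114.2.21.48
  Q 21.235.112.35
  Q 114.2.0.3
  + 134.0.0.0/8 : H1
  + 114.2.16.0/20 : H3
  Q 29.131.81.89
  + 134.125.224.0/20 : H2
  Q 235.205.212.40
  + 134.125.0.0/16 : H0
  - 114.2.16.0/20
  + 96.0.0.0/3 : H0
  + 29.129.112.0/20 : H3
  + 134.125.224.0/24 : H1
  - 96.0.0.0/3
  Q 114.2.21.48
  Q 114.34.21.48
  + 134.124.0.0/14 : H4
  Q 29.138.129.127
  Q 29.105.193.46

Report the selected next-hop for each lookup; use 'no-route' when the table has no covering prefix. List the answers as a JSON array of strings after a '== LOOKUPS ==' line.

Process each operation:
  add 217.220.146.224/28 -> H1 at depth 28
  add 29.128.0.0/12 -> H2 at depth 12
  add 0.0.0.0/0 -> H2 at depth 0
  add 29.129.112.0/20 -> H3 at depth 20
  Q 217.220.146.239: descend 1101100111011100100100101110 ; hops seen [H2,H1] ; pick H1
  Q 217.220.146.224: descend 1101100111011100100100101110 ; hops seen [H2,H1] ; pick H1
  add 0.0.0.0/0 -> H3 at depth 0
  add 114.2.21.48/28 -> H2 at depth 28
  add 114.2.0.0/16 -> H0 at depth 16
  Q 114.2.21.57: descend 0111001000000010000101010011 ; hops seen [H3,H0,H2] ; pick H2
  Q 120.37.114.57: descend 0111 ; hops seen [H3] ; pick H3
  Q 29.128.0.70: descend 000111011000000 ; hops seen [H3,H2] ; pick H2
  Q 114.2.21.62: descend 0111001000000010000101010011 ; hops seen [H3,H0,H2] ; pick H2
  Q 194.237.110.236: descend 110 ; hops seen [H3] ; pick H3
  add 0.0.0.0/0 -> H3 at depth 0
  add 114.2.21.48/28 -> H1 at depth 28
  Q 114.2.21.48: descend 0111001000000010000101010011 ; hops seen [H3,H0,H1] ; pick H1
  add 29.129.118.144/32 -> H3 at depth 32
  Q 29.129.114.98: descend 000111011000000101110 ; hops seen [H3,H2,H3] ; pick H3
  Q 114.2.21.48: descend 0111001000000010000101010011 ; hops seen [H3,H0,H1] ; pick H1
  Q 21.235.112.35: descend 0001 ; hops seen [H3] ; pick H3
  Q 114.2.0.3: descend 0111001000000010000 ; hops seen [H3,H0] ; pick H0
  add 134.0.0.0/8 -> H1 at depth 8
  add 114.2.16.0/20 -> H3 at depth 20
  Q 29.131.81.89: descend 00011101100000 ; hops seen [H3,H2] ; pick H2
  add 134.125.224.0/20 -> H2 at depth 20
  Q 235.205.212.40: descend 11 ; hops seen [H3] ; pick H3
  add 134.125.0.0/16 -> H0 at depth 16
  - 114.2.16.0/20 clear@20
  add 96.0.0.0/3 -> H0 at depth 3
  add 29.129.112.0/20 -> H3 at depth 20
  add 134.125.224.0/24 -> H1 at depth 24
  - 96.0.0.0/3 clear@3
  Q 114.2.21.48: descend 0111001000000010000101010011 ; hops seen [H3,H0,H1] ; pick H1
  Q 114.34.21.48: descend 0111001000 ; hops seen [H3] ; pick H3
  add 134.124.0.0/14 -> H4 at depth 14
  Q 29.138.129.127: descend 000111011000 ; hops seen [H3,H2] ; pick H2
  Q 29.105.193.46: descend 00011101 ; hops seen [H3] ; pick H3

== LOOKUPS ==
["H1","H1","H2","H3","H2","H2","H3","H1","H3","H1","H3","H0","H2","H3","H1","H3","H2","H3"]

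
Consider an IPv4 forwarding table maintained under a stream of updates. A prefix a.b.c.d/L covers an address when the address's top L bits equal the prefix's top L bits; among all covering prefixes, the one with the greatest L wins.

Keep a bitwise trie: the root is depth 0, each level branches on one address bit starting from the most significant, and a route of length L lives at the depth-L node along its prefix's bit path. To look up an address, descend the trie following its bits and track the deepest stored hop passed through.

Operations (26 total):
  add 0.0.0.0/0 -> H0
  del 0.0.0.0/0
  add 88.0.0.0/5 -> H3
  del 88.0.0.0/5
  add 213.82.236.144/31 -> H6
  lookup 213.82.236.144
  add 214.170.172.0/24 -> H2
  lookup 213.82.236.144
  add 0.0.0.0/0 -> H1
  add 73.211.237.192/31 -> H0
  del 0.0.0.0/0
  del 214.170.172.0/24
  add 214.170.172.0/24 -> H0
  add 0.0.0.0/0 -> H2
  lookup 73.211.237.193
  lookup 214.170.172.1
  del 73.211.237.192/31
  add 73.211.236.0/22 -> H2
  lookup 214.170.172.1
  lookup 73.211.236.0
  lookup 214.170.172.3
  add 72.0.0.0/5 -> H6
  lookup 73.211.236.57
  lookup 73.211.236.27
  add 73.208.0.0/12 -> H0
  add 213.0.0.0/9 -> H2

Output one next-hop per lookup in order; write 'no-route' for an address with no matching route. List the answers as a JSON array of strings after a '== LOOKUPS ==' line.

Trace:
  add 0.0.0.0/0 -> H0 at depth 0
  del 0.0.0.0/0 (clear depth 0)
  add 88.0.0.0/5 -> H3 at depth 5
  del 88.0.0.0/5 (clear depth 5)
  add 213.82.236.144/31 -> H6 at depth 31
  Q 213.82.236.144: descend 1101010101010010111011001001000 ; hops seen [H6] ; pick H6
  add 214.170.172.0/24 -> H2 at depth 24
  Q 213.82.236.144: descend 1101010101010010111011001001000 ; hops seen [H6] ; pick H6
  add 0.0.0.0/0 -> H1 at depth 0
  add 73.211.237.192/31 -> H0 at depth 31
  del 0.0.0.0/0 (clear depth 0)
  del 214.170.172.0/24 (clear depth 24)
  add 214.170.172.0/24 -> H0 at depth 24
  add 0.0.0.0/0 -> H2 at depth 0
  Q 73.211.237.193: descend 0100100111010011111011011100000 ; hops seen [H2,H0] ; pick H0
  Q 214.170.172.1: descend 110101101010101010101100 ; hops seen [H2,H0] ; pick H0
  del 73.211.237.192/31 (clear depth 31)
  add 73.211.236.0/22 -> H2 at depth 22
  Q 214.170.172.1: descend 110101101010101010101100 ; hops seen [H2,H0] ; pick H0
  Q 73.211.236.0: descend 01001001110100111110110 ; hops seen [H2,H2] ; pick H2
  Q 214.170.172.3: descend 110101101010101010101100 ; hops seen [H2,H0] ; pick H0
  add 72.0.0.0/5 -> H6 at depth 5
  Q 73.211.236.57: descend 01001001110100111110110 ; hops seen [H2,H6,H2] ; pick H2
  Q 73.211.236.27: descend 01001001110100111110110 ; hops seen [H2,H6,H2] ; pick H2
  add 73.208.0.0/12 -> H0 at depth 12
  add 213.0.0.0/9 -> H2 at depth 9

== LOOKUPS ==
["H6","H6","H0","H0","H0","H2","H0","H2","H2"]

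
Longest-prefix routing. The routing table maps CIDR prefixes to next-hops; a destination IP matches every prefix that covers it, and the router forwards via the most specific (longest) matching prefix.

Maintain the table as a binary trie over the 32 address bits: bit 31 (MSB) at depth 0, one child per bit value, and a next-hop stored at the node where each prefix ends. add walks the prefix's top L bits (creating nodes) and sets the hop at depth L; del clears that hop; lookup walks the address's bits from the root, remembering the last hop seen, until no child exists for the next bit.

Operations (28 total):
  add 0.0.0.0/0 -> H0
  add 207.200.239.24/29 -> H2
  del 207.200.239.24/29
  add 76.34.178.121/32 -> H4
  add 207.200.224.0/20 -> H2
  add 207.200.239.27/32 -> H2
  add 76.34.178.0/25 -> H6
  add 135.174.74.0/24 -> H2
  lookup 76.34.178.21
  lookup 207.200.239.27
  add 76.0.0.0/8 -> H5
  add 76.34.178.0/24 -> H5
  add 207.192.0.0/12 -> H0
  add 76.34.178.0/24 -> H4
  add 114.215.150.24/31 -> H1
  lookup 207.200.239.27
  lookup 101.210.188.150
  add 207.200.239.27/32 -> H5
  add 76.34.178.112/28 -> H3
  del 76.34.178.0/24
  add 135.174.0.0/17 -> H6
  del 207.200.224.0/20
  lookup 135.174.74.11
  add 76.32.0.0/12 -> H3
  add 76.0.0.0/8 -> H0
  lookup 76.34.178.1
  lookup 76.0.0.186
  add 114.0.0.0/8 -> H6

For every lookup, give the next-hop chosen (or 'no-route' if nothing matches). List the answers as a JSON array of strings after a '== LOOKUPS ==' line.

Trace:
  add 0.0.0.0/0 -> H0 at depth 0
  add 207.200.239.24/29 -> H2 at depth 29
  del 207.200.239.24/29 (clear depth 29)
  add 76.34.178.121/32 -> H4 at depth 32
  add 207.200.224.0/20 -> H2 at depth 20
  add 207.200.239.27/32 -> H2 at depth 32
  add 76.34.178.0/25 -> H6 at depth 25
  add 135.174.74.0/24 -> H2 at depth 24
  lookup 76.34.178.21: bits 0100110000100010101100100 walk d0:H0→d1:-→d2:-→d3:-→d4:-→d5:-→d6:-→d7:-→d8:-→d9:-→d10:-→d11:-→d12:-→d13:-→d14:-→d15:-→d16:-→d17:-→d18:-→d19:-→d20:-→d21:-→d22:-→d23:-→d24:-→d25:H6 -> H6
  lookup 207.200.239.27: bits 11001111110010001110111100011011 walk d0:H0→d1:-→d2:-→d3:-→d4:-→d5:-→d6:-→d7:-→d8:-→d9:-→d10:-→d11:-→d12:-→d13:-→d14:-→d15:-→d16:-→d17:-→d18:-→d19:-→d20:H2→d21:-→d22:-→d23:-→d24:-→d25:-→d26:-→d27:-→d28:-→d29:-→d30:-→d31:-→d32:H2 -> H2
  add 76.0.0.0/8 -> H5 at depth 8
  add 76.34.178.0/24 -> H5 at depth 24
  add 207.192.0.0/12 -> H0 at depth 12
  add 76.34.178.0/24 -> H4 at depth 24
  add 114.215.150.24/31 -> H1 at depth 31
  lookup 207.200.239.27: bits 11001111110010001110111100011011 walk d0:H0→d1:-→d2:-→d3:-→d4:-→d5:-→d6:-→d7:-→d8:-→d9:-→d10:-→d11:-→d12:H0→d13:-→d14:-→d15:-→d16:-→d17:-→d18:-→d19:-→d20:H2→d21:-→d22:-→d23:-→d24:-→d25:-→d26:-→d27:-→d28:-→d29:-→d30:-→d31:-→d32:H2 -> H2
  lookup 101.210.188.150: bits 011 walk d0:H0→d1:-→d2:-→d3:- -> H0
  add 207.200.239.27/32 -> H5 at depth 32
  add 76.34.178.112/28 -> H3 at depth 28
  del 76.34.178.0/24 (clear depth 24)
  add 135.174.0.0/17 -> H6 at depth 17
  del 207.200.224.0/20 (clear depth 20)
  lookup 135.174.74.11: bits 100001111010111001001010 walk d0:H0→d1:-→d2:-→d3:-→d4:-→d5:-→d6:-→d7:-→d8:-→d9:-→d10:-→d11:-→d12:-→d13:-→d14:-→d15:-→d16:-→d17:H6→d18:-→d19:-→d20:-→d21:-→d22:-→d23:-→d24:H2 -> H2
  add 76.32.0.0/12 -> H3 at depth 12
  add 76.0.0.0/8 -> H0 at depth 8
  lookup 76.34.178.1: bits 0100110000100010101100100 walk d0:H0→d1:-→d2:-→d3:-→d4:-→d5:-→d6:-→d7:-→d8:H0→d9:-→d10:-→d11:-→d12:H3→d13:-→d14:-→d15:-→d16:-→d17:-→d18:-→d19:-→d20:-→d21:-→d22:-→d23:-→d24:-→d25:H6 -> H6
  lookup 76.0.0.186: bits 0100110000 walk d0:H0→d1:-→d2:-→d3:-→d4:-→d5:-→d6:-→d7:-→d8:H0→d9:-→d10:- -> H0
  add 114.0.0.0/8 -> H6 at depth 8

== LOOKUPS ==
["H6","H2","H2","H0","H2","H6","H0"]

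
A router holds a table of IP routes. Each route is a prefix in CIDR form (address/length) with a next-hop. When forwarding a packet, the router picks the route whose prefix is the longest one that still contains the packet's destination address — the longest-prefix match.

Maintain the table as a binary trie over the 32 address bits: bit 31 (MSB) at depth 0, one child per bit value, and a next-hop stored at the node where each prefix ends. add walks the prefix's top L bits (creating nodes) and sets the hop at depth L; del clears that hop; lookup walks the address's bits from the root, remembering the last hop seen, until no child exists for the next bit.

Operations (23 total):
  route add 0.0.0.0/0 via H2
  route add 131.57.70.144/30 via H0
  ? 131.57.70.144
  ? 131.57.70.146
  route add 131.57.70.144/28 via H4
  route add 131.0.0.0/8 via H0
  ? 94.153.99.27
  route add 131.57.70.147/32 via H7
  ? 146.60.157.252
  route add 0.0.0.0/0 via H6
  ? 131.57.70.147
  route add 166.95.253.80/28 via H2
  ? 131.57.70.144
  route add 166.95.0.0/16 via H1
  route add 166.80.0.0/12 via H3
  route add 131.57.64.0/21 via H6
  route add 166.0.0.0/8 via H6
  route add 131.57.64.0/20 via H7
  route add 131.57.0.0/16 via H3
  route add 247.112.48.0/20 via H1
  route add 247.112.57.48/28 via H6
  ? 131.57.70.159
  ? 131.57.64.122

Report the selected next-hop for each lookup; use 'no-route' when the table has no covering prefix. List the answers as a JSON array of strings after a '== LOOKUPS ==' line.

Process each operation:
  + 0.0.0.0/0 (H2) depth=0
  + 131.57.70.144/30 (H0) depth=30
  lookup 131.57.70.144: bits 100000110011100101000110100100 walk d0:H2→d1:-→d2:-→d3:-→d4:-→d5:-→d6:-→d7:-→d8:-→d9:-→d10:-→d11:-→d12:-→d13:-→d14:-→d15:-→d16:-→d17:-→d18:-→d19:-→d20:-→d21:-→d22:-→d23:-→d24:-→d25:-→d26:-→d27:-→d28:-→d29:-→d30:H0 -> H0
  lookup 131.57.70.146: bits 100000110011100101000110100100 walk d0:H2→d1:-→d2:-→d3:-→d4:-→d5:-→d6:-→d7:-→d8:-→d9:-→d10:-→d11:-→d12:-→d13:-→d14:-→d15:-→d16:-→d17:-→d18:-→d19:-→d20:-→d21:-→d22:-→d23:-→d24:-→d25:-→d26:-→d27:-→d28:-→d29:-→d30:H0 -> H0
  + 131.57.70.144/28 (H4) depth=28
  + 131.0.0.0/8 (H0) depth=8
  lookup 94.153.99.27: bits ε walk d0:H2 -> H2
  + 131.57.70.147/32 (H7) depth=32
  lookup 146.60.157.252: bits 100 walk d0:H2→d1:-→d2:-→d3:- -> H2
  + 0.0.0.0/0 (H6) depth=0
  lookup 131.57.70.147: bits 10000011001110010100011010010011 walk d0:H6→d1:-→d2:-→d3:-→d4:-→d5:-→d6:-→d7:-→d8:H0→d9:-→d10:-→d11:-→d12:-→d13:-→d14:-→d15:-→d16:-→d17:-→d18:-→d19:-→d20:-→d21:-→d22:-→d23:-→d24:-→d25:-→d26:-→d27:-→d28:H4→d29:-→d30:H0→d31:-→d32:H7 -> H7
  + 166.95.253.80/28 (H2) depth=28
  lookup 131.57.70.144: bits 100000110011100101000110100100 walk d0:H6→d1:-→d2:-→d3:-→d4:-→d5:-→d6:-→d7:-→d8:H0→d9:-→d10:-→d11:-→d12:-→d13:-→d14:-→d15:-→d16:-→d17:-→d18:-→d19:-→d20:-→d21:-→d22:-→d23:-→d24:-→d25:-→d26:-→d27:-→d28:H4→d29:-→d30:H0 -> H0
  + 166.95.0.0/16 (H1) depth=16
  + 166.80.0.0/12 (H3) depth=12
  + 131.57.64.0/21 (H6) depth=21
  + 166.0.0.0/8 (H6) depth=8
  + 131.57.64.0/20 (H7) depth=20
  + 131.57.0.0/16 (H3) depth=16
  + 247.112.48.0/20 (H1) depth=20
  + 247.112.57.48/28 (H6) depth=28
  lookup 131.57.70.159: bits 1000001100111001010001101001 walk d0:H6→d1:-→d2:-→d3:-→d4:-→d5:-→d6:-→d7:-→d8:H0→d9:-→d10:-→d11:-→d12:-→d13:-→d14:-→d15:-→d16:H3→d17:-→d18:-→d19:-→d20:H7→d21:H6→d22:-→d23:-→d24:-→d25:-→d26:-→d27:-→d28:H4 -> H4
  lookup 131.57.64.122: bits 100000110011100101000 walk d0:H6→d1:-→d2:-→d3:-→d4:-→d5:-→d6:-→d7:-→d8:H0→d9:-→d10:-→d11:-→d12:-→d13:-→d14:-→d15:-→d16:H3→d17:-→d18:-→d19:-→d20:H7→d21:H6 -> H6

== LOOKUPS ==
["H0","H0","H2","H2","H7","H0","H4","H6"]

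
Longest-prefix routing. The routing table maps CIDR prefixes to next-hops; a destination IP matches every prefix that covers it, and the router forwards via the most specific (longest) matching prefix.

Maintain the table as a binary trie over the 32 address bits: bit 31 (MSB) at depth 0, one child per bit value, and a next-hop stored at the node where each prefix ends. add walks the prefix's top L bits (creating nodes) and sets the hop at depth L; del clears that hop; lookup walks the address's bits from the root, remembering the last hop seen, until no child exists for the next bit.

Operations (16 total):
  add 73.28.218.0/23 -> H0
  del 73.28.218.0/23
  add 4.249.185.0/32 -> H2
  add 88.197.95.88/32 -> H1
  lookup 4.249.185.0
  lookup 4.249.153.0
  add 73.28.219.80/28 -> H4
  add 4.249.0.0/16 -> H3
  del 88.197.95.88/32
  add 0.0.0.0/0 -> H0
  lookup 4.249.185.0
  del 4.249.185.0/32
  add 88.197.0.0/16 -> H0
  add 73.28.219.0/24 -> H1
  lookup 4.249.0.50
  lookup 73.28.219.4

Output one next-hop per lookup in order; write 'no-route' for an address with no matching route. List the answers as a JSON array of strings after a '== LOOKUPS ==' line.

Apply in order:
  + 73.28.218.0/23 (H0) depth=23
  - 73.28.218.0/23 clear@23
  + 4.249.185.0/32 (H2) depth=32
  + 88.197.95.88/32 (H1) depth=32
  lookup 4.249.185.0: bits 00000100111110011011100100000000 walk d0:-→d1:-→d2:-→d3:-→d4:-→d5:-→d6:-→d7:-→d8:-→d9:-→d10:-→d11:-→d12:-→d13:-→d14:-→d15:-→d16:-→d17:-→d18:-→d19:-→d20:-→d21:-→d22:-→d23:-→d24:-→d25:-→d26:-→d27:-→d28:-→d29:-→d30:-→d31:-→d32:H2 -> H2
  lookup 4.249.153.0: bits 000001001111100110 walk d0:-→d1:-→d2:-→d3:-→d4:-→d5:-→d6:-→d7:-→d8:-→d9:-→d10:-→d11:-→d12:-→d13:-→d14:-→d15:-→d16:-→d17:-→d18:- -> no-route
  + 73.28.219.80/28 (H4) depth=28
  + 4.249.0.0/16 (H3) depth=16
  - 88.197.95.88/32 clear@32
  + 0.0.0.0/0 (H0) depth=0
  lookup 4.249.185.0: bits 00000100111110011011100100000000 walk d0:H0→d1:-→d2:-→d3:-→d4:-→d5:-→d6:-→d7:-→d8:-→d9:-→d10:-→d11:-→d12:-→d13:-→d14:-→d15:-→d16:H3→d17:-→d18:-→d19:-→d20:-→d21:-→d22:-→d23:-→d24:-→d25:-→d26:-→d27:-→d28:-→d29:-→d30:-→d31:-→d32:H2 -> H2
  - 4.249.185.0/32 clear@32
  + 88.197.0.0/16 (H0) depth=16
  + 73.28.219.0/24 (H1) depth=24
  lookup 4.249.0.50: bits 0000010011111001 walk d0:H0→d1:-→d2:-→d3:-→d4:-→d5:-→d6:-→d7:-→d8:-→d9:-→d10:-→d11:-→d12:-→d13:-→d14:-→d15:-→d16:H3 -> H3
  lookup 73.28.219.4: bits 0100100100011100110110110 walk d0:H0→d1:-→d2:-→d3:-→d4:-→d5:-→d6:-→d7:-→d8:-→d9:-→d10:-→d11:-→d12:-→d13:-→d14:-→d15:-→d16:-→d17:-→d18:-→d19:-→d20:-→d21:-→d22:-→d23:-→d24:H1→d25:- -> H1

== LOOKUPS ==
["H2","no-route","H2","H3","H1"]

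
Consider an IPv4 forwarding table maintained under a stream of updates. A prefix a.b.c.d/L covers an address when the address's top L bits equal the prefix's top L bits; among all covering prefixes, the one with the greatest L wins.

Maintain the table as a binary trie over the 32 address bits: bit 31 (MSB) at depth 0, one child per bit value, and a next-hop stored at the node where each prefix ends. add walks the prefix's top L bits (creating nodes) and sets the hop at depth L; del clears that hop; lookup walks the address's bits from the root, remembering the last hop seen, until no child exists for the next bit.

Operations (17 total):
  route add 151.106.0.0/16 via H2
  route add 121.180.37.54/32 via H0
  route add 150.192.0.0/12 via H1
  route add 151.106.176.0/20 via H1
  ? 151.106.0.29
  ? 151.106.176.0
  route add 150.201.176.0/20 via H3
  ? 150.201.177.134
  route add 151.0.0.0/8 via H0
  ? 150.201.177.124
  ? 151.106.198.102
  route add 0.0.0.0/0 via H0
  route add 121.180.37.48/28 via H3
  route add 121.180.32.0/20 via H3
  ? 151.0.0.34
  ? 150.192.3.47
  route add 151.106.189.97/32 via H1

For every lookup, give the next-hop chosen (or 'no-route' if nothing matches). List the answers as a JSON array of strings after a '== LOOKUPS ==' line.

Apply in order:
  add 151.106.0.0/16 -> H2 at depth 16
  add 121.180.37.54/32 -> H0 at depth 32
  add 150.192.0.0/12 -> H1 at depth 12
  add 151.106.176.0/20 -> H1 at depth 20
  Q 151.106.0.29: descend 1001011101101010 ; hops seen [H2] ; pick H2
  Q 151.106.176.0: descend 10010111011010101011 ; hops seen [H2,H1] ; pick H1
  add 150.201.176.0/20 -> H3 at depth 20
  Q 150.201.177.134: descend 10010110110010011011 ; hops seen [H1,H3] ; pick H3
  add 151.0.0.0/8 -> H0 at depth 8
  Q 150.201.177.124: descend 10010110110010011011 ; hops seen [H1,H3] ; pick H3
  Q 151.106.198.102: descend 10010111011010101 ; hops seen [H0,H2] ; pick H2
  add 0.0.0.0/0 -> H0 at depth 0
  add 121.180.37.48/28 -> H3 at depth 28
  add 121.180.32.0/20 -> H3 at depth 20
  Q 151.0.0.34: descend 100101110 ; hops seen [H0,H0] ; pick H0
  Q 150.192.3.47: descend 100101101100 ; hops seen [H0,H1] ; pick H1
  add 151.106.189.97/32 -> H1 at depth 32

== LOOKUPS ==
["H2","H1","H3","H3","H2","H0","H1"]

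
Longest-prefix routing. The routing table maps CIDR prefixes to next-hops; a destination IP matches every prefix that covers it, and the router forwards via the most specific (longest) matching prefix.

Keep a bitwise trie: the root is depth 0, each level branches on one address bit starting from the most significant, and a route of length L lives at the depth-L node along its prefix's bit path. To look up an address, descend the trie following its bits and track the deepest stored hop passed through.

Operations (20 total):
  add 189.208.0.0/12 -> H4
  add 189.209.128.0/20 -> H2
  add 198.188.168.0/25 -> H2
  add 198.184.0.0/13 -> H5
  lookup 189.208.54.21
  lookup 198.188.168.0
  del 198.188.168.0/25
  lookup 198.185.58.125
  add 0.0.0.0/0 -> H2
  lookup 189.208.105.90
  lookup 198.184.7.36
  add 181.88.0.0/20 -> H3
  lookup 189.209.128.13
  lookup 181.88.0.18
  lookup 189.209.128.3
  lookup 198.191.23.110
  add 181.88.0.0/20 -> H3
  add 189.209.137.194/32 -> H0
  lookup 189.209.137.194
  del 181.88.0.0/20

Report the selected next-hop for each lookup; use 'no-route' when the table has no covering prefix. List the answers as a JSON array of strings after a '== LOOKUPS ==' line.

Process each operation:
  add 189.208.0.0/12 -> H4 at depth 12
  add 189.209.128.0/20 -> H2 at depth 20
  add 198.188.168.0/25 -> H2 at depth 25
  add 198.184.0.0/13 -> H5 at depth 13
  Q 189.208.54.21: descend 101111011101000 ; hops seen [H4] ; pick H4
  Q 198.188.168.0: descend 1100011010111100101010000 ; hops seen [H5,H2] ; pick H2
  del 198.188.168.0/25 (clear depth 25)
  Q 198.185.58.125: descend 1100011010111 ; hops seen [H5] ; pick H5
  add 0.0.0.0/0 -> H2 at depth 0
  Q 189.208.105.90: descend 101111011101000 ; hops seen [H2,H4] ; pick H4
  Q 198.184.7.36: descend 1100011010111 ; hops seen [H2,H5] ; pick H5
  add 181.88.0.0/20 -> H3 at depth 20
  Q 189.209.128.13: descend 10111101110100011000 ; hops seen [H2,H4,H2] ; pick H2
  Q 181.88.0.18: descend 10110101010110000000 ; hops seen [H2,H3] ; pick H3
  Q 189.209.128.3: descend 10111101110100011000 ; hops seen [H2,H4,H2] ; pick H2
  Q 198.191.23.110: descend 11000110101111 ; hops seen [H2,H5] ; pick H5
  add 181.88.0.0/20 -> H3 at depth 20
  add 189.209.137.194/32 -> H0 at depth 32
  Q 189.209.137.194: descend 10111101110100011000100111000010 ; hops seen [H2,H4,H2,H0] ; pick H0
  del 181.88.0.0/20 (clear depth 20)

== LOOKUPS ==
["H4","H2","H5","H4","H5","H2","H3","H2","H5","H0"]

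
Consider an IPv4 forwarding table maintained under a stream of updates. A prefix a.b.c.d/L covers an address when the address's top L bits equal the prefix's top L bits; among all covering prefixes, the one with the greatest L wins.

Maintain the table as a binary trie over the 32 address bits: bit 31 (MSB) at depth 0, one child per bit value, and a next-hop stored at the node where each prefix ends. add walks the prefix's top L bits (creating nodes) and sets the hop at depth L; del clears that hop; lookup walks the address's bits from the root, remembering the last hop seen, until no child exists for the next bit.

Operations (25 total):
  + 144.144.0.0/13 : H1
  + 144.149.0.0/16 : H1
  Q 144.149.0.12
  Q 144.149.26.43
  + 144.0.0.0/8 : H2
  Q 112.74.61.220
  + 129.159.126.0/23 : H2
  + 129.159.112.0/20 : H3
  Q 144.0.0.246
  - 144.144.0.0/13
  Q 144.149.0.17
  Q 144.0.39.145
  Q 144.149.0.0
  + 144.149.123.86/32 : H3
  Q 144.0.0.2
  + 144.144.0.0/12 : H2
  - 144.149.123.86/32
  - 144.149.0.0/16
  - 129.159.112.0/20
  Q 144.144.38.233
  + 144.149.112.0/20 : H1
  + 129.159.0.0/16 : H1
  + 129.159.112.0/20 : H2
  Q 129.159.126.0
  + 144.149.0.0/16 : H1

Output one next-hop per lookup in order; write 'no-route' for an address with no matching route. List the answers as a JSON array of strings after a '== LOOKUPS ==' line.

Apply in order:
  add 144.144.0.0/13 -> H1 at depth 13
  add 144.149.0.0/16 -> H1 at depth 16
  Q 144.149.0.12: descend 1001000010010101 ; hops seen [H1,H1] ; pick H1
  Q 144.149.26.43: descend 1001000010010101 ; hops seen [H1,H1] ; pick H1
  add 144.0.0.0/8 -> H2 at depth 8
  Q 112.74.61.220: descend ε ; hops seen [∅] ; pick no-route
  add 129.159.126.0/23 -> H2 at depth 23
  add 129.159.112.0/20 -> H3 at depth 20
  Q 144.0.0.246: descend 10010000 ; hops seen [H2] ; pick H2
  - 144.144.0.0/13 clear@13
  Q 144.149.0.17: descend 1001000010010101 ; hops seen [H2,H1] ; pick H1
  Q 144.0.39.145: descend 10010000 ; hops seen [H2] ; pick H2
  Q 144.149.0.0: descend 1001000010010101 ; hops seen [H2,H1] ; pick H1
  add 144.149.123.86/32 -> H3 at depth 32
  Q 144.0.0.2: descend 10010000 ; hops seen [H2] ; pick H2
  add 144.144.0.0/12 -> H2 at depth 12
  - 144.149.123.86/32 clear@32
  - 144.149.0.0/16 clear@16
  - 129.159.112.0/20 clear@20
  Q 144.144.38.233: descend 1001000010010 ; hops seen [H2,H2] ; pick H2
  add 144.149.112.0/20 -> H1 at depth 20
  add 129.159.0.0/16 -> H1 at depth 16
  add 129.159.112.0/20 -> H2 at depth 20
  Q 129.159.126.0: descend 10000001100111110111111 ; hops seen [H1,H2,H2] ; pick H2
  add 144.149.0.0/16 -> H1 at depth 16

== LOOKUPS ==
["H1","H1","no-route","H2","H1","H2","H1","H2","H2","H2"]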